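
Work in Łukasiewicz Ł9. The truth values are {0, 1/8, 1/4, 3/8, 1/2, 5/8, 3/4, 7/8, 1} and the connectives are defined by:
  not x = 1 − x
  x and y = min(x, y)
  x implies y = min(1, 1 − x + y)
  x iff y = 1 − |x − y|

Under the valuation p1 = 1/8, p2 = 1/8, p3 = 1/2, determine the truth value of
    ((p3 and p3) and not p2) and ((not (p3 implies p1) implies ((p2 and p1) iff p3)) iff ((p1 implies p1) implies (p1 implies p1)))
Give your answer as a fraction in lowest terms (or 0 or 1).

1/2

p3 and p3 = 1/2 and 1/2 = 1/2
not p2 = not 1/8 = 7/8
(p3 and p3) and not p2 = 1/2 and 7/8 = 1/2
p3 implies p1 = 1/2 implies 1/8 = 5/8
not (p3 implies p1) = not 5/8 = 3/8
p2 and p1 = 1/8 and 1/8 = 1/8
(p2 and p1) iff p3 = 1/8 iff 1/2 = 5/8
not (p3 implies p1) implies ((p2 and p1) iff p3) = 3/8 implies 5/8 = 1
p1 implies p1 = 1/8 implies 1/8 = 1
p1 implies p1 = 1/8 implies 1/8 = 1
(p1 implies p1) implies (p1 implies p1) = 1 implies 1 = 1
(not (p3 implies p1) implies ((p2 and p1) iff p3)) iff ((p1 implies p1) implies (p1 implies p1)) = 1 iff 1 = 1
((p3 and p3) and not p2) and ((not (p3 implies p1) implies ((p2 and p1) iff p3)) iff ((p1 implies p1) implies (p1 implies p1))) = 1/2 and 1 = 1/2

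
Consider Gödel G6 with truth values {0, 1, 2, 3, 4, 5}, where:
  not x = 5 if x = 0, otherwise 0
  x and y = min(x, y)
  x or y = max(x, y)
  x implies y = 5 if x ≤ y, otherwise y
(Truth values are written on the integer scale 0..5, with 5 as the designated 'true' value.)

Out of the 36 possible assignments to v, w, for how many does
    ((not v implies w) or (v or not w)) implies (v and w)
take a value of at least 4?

value 5: 1 assignment (counts)
value 4: 3 assignments (counts)
value 3: 5 assignments
value 2: 7 assignments
value 1: 9 assignments
value 0: 11 assignments
So 4 of the 36 assignments meet the threshold.

4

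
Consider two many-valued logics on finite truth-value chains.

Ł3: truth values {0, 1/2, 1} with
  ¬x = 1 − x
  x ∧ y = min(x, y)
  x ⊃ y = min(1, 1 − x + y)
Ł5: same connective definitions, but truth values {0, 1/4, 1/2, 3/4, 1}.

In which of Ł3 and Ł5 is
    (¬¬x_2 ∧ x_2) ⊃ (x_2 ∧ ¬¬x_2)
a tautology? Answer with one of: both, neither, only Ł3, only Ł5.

both

In Ł3: every assignment gives 1 — tautology.
In Ł5: every assignment gives 1 — tautology.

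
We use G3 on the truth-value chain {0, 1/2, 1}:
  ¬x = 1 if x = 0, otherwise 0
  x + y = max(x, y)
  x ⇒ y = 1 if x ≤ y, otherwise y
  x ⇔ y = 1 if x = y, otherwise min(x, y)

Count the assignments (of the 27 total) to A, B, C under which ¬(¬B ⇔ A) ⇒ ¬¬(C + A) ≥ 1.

26

value 1: 26 assignments (counts)
value 0: 1 assignment
So 26 of the 27 assignments meet the threshold.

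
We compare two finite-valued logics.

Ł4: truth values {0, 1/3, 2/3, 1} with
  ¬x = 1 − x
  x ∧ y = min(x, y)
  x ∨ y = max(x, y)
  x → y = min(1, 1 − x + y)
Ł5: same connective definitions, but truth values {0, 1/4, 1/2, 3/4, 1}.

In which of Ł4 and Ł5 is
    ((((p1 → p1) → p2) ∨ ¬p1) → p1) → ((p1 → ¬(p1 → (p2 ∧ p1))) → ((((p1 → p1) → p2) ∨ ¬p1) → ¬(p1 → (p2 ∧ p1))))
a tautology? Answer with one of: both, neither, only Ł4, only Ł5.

In Ł4: every assignment gives 1 — tautology.
In Ł5: every assignment gives 1 — tautology.

both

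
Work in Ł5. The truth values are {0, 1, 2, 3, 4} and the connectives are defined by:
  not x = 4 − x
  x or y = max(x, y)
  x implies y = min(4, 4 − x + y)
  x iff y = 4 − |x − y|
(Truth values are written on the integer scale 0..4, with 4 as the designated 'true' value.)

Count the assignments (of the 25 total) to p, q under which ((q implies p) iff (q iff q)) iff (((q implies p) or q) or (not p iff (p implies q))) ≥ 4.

value 4: 17 assignments (counts)
value 3: 3 assignments
value 2: 2 assignments
value 1: 2 assignments
value 0: 1 assignment
So 17 of the 25 assignments meet the threshold.

17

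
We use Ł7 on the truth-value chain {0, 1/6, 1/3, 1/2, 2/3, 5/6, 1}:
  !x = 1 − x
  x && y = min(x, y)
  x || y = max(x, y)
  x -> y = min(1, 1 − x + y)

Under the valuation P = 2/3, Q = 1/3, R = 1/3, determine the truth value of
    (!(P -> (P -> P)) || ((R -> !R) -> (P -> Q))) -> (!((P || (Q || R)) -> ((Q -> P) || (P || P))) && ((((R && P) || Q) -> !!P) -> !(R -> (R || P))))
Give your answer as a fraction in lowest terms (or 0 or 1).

P -> P = 2/3 -> 2/3 = 1
P -> (P -> P) = 2/3 -> 1 = 1
!(P -> (P -> P)) = !1 = 0
!R = !1/3 = 2/3
R -> !R = 1/3 -> 2/3 = 1
P -> Q = 2/3 -> 1/3 = 2/3
(R -> !R) -> (P -> Q) = 1 -> 2/3 = 2/3
!(P -> (P -> P)) || ((R -> !R) -> (P -> Q)) = 0 || 2/3 = 2/3
Q || R = 1/3 || 1/3 = 1/3
P || (Q || R) = 2/3 || 1/3 = 2/3
Q -> P = 1/3 -> 2/3 = 1
P || P = 2/3 || 2/3 = 2/3
(Q -> P) || (P || P) = 1 || 2/3 = 1
(P || (Q || R)) -> ((Q -> P) || (P || P)) = 2/3 -> 1 = 1
!((P || (Q || R)) -> ((Q -> P) || (P || P))) = !1 = 0
R && P = 1/3 && 2/3 = 1/3
(R && P) || Q = 1/3 || 1/3 = 1/3
!P = !2/3 = 1/3
!!P = !1/3 = 2/3
((R && P) || Q) -> !!P = 1/3 -> 2/3 = 1
R || P = 1/3 || 2/3 = 2/3
R -> (R || P) = 1/3 -> 2/3 = 1
!(R -> (R || P)) = !1 = 0
(((R && P) || Q) -> !!P) -> !(R -> (R || P)) = 1 -> 0 = 0
!((P || (Q || R)) -> ((Q -> P) || (P || P))) && ((((R && P) || Q) -> !!P) -> !(R -> (R || P))) = 0 && 0 = 0
(!(P -> (P -> P)) || ((R -> !R) -> (P -> Q))) -> (!((P || (Q || R)) -> ((Q -> P) || (P || P))) && ((((R && P) || Q) -> !!P) -> !(R -> (R || P)))) = 2/3 -> 0 = 1/3

1/3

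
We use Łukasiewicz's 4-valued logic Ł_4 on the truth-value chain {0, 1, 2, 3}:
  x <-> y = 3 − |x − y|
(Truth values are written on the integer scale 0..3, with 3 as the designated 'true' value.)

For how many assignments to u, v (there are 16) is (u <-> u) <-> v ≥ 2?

u = 0, v = 0 ↦ 0  <
u = 0, v = 1 ↦ 1  <
u = 0, v = 2 ↦ 2  ≥
u = 0, v = 3 ↦ 3  ≥
u = 1, v = 0 ↦ 0  <
u = 1, v = 1 ↦ 1  <
u = 1, v = 2 ↦ 2  ≥
u = 1, v = 3 ↦ 3  ≥
u = 2, v = 0 ↦ 0  <
u = 2, v = 1 ↦ 1  <
u = 2, v = 2 ↦ 2  ≥
u = 2, v = 3 ↦ 3  ≥
u = 3, v = 0 ↦ 0  <
u = 3, v = 1 ↦ 1  <
u = 3, v = 2 ↦ 2  ≥
u = 3, v = 3 ↦ 3  ≥
So 8 of the 16 assignments meet the threshold.

8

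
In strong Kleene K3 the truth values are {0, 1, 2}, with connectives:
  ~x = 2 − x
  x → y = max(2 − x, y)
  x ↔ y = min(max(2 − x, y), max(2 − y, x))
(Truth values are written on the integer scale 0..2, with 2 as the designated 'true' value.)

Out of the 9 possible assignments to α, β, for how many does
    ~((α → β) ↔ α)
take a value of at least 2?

4

α = 0, β = 0 ↦ 2  ≥
α = 0, β = 1 ↦ 2  ≥
α = 0, β = 2 ↦ 2  ≥
α = 1, β = 0 ↦ 1  <
α = 1, β = 1 ↦ 1  <
α = 1, β = 2 ↦ 1  <
α = 2, β = 0 ↦ 2  ≥
α = 2, β = 1 ↦ 1  <
α = 2, β = 2 ↦ 0  <
So 4 of the 9 assignments meet the threshold.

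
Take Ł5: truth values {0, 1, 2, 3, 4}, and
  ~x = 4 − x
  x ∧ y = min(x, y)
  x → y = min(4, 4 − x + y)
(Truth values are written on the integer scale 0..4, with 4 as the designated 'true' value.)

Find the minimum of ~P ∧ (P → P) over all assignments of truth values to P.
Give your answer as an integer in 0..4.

Take P = 4:
~P = ~4 = 0
P → P = 4 → 4 = 4
~P ∧ (P → P) = 0 ∧ 4 = 0
No assignment yields a value below 0, so this is the minimum.

0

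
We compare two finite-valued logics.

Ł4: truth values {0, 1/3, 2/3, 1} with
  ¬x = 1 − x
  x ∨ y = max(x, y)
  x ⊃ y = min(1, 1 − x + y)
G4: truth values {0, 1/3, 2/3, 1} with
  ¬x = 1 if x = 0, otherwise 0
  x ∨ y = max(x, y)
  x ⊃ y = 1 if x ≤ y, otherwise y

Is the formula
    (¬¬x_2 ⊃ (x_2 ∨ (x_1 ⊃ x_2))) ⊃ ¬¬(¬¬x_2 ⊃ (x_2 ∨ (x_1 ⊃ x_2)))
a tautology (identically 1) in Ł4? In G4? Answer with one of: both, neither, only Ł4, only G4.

both

In Ł4: every assignment gives 1 — tautology.
In G4: every assignment gives 1 — tautology.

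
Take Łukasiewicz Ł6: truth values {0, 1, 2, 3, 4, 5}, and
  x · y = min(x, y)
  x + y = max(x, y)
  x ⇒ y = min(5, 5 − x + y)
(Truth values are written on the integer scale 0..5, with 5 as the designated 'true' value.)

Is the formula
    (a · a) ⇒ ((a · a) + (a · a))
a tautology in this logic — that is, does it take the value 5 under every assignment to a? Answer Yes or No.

Yes

a = 0 ↦ 5
a = 1 ↦ 5
a = 2 ↦ 5
a = 3 ↦ 5
a = 4 ↦ 5
a = 5 ↦ 5
Every assignment gives a value ≥ 5.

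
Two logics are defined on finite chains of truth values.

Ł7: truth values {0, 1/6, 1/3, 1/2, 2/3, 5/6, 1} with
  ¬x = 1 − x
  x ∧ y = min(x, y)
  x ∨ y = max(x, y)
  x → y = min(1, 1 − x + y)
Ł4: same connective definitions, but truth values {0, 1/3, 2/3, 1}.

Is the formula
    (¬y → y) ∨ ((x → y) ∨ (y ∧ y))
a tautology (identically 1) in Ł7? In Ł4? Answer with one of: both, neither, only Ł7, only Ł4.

neither

In Ł7: at x = 1/6, y = 0 the value is 5/6 — not a tautology.
In Ł4: at x = 1/3, y = 0 the value is 2/3 — not a tautology.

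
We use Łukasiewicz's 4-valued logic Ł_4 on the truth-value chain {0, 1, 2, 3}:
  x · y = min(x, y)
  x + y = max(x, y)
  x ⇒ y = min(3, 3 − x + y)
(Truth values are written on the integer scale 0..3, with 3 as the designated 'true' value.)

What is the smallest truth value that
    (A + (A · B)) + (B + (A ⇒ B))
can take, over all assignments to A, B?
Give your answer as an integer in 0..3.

2

Take A = 1, B = 0:
A · B = 1 · 0 = 0
A + (A · B) = 1 + 0 = 1
A ⇒ B = 1 ⇒ 0 = 2
B + (A ⇒ B) = 0 + 2 = 2
(A + (A · B)) + (B + (A ⇒ B)) = 1 + 2 = 2
No assignment yields a value below 2, so this is the minimum.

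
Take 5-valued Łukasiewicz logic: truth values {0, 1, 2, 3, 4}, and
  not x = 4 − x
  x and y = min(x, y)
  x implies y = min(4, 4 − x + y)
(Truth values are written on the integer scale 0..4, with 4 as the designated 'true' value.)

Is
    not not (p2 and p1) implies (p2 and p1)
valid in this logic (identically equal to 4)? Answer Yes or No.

Yes

At p1 = 3, p2 = 3, for instance:
p2 and p1 = 3 and 3 = 3
not (p2 and p1) = not 3 = 1
not not (p2 and p1) = not 1 = 3
not not (p2 and p1) implies (p2 and p1) = 3 implies 3 = 4
and checking the remaining 24 assignments likewise gives ≥ 4 in every case.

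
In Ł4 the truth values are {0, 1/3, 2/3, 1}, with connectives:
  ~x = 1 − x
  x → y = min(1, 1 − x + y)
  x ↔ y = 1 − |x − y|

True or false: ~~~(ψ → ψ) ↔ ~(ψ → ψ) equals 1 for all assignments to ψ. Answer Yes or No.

ψ = 0 ↦ 1
ψ = 1/3 ↦ 1
ψ = 2/3 ↦ 1
ψ = 1 ↦ 1
Every assignment gives a value ≥ 1.

Yes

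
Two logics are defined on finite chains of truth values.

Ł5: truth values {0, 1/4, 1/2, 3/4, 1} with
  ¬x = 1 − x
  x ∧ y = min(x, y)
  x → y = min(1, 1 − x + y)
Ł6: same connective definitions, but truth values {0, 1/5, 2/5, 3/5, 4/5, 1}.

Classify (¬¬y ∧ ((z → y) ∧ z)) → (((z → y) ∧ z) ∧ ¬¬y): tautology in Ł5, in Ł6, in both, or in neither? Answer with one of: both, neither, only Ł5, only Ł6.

In Ł5: every assignment gives 1 — tautology.
In Ł6: every assignment gives 1 — tautology.

both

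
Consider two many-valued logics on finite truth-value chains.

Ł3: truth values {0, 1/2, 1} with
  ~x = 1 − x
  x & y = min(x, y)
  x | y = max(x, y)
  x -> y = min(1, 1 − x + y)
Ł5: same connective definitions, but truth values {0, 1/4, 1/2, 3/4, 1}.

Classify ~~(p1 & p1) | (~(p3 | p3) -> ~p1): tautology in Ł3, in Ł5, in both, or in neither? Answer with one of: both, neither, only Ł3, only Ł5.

neither

In Ł3: at p1 = 1/2, p3 = 0 the value is 1/2 — not a tautology.
In Ł5: at p1 = 1/4, p3 = 0 the value is 3/4 — not a tautology.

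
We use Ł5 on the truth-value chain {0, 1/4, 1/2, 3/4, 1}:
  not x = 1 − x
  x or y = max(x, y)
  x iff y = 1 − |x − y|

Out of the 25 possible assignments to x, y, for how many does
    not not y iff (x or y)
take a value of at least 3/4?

19

value 1: 15 assignments (counts)
value 3/4: 4 assignments (counts)
value 1/2: 3 assignments
value 1/4: 2 assignments
value 0: 1 assignment
So 19 of the 25 assignments meet the threshold.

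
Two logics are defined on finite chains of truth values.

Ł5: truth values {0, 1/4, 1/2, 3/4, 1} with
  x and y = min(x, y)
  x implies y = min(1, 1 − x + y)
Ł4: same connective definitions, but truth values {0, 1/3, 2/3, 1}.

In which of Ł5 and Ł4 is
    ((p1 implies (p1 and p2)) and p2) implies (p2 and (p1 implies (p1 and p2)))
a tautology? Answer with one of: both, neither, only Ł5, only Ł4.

both

In Ł5: every assignment gives 1 — tautology.
In Ł4: every assignment gives 1 — tautology.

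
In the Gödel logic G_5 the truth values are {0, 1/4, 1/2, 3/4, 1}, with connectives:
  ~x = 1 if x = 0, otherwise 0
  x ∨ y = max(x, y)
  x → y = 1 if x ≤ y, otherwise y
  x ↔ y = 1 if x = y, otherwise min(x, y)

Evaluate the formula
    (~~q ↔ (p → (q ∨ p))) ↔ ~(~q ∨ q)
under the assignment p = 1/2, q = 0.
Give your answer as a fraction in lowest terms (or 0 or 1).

~q = ~0 = 1
~~q = ~1 = 0
q ∨ p = 0 ∨ 1/2 = 1/2
p → (q ∨ p) = 1/2 → 1/2 = 1
~~q ↔ (p → (q ∨ p)) = 0 ↔ 1 = 0
~q = ~0 = 1
~q ∨ q = 1 ∨ 0 = 1
~(~q ∨ q) = ~1 = 0
(~~q ↔ (p → (q ∨ p))) ↔ ~(~q ∨ q) = 0 ↔ 0 = 1

1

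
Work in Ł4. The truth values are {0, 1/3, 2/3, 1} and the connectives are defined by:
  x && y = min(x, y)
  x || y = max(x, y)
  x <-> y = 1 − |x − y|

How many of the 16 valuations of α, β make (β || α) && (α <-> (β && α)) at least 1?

4

α = 0, β = 0 ↦ 0  <
α = 0, β = 1/3 ↦ 1/3  <
α = 0, β = 2/3 ↦ 2/3  <
α = 0, β = 1 ↦ 1  ≥
α = 1/3, β = 0 ↦ 1/3  <
α = 1/3, β = 1/3 ↦ 1/3  <
α = 1/3, β = 2/3 ↦ 2/3  <
α = 1/3, β = 1 ↦ 1  ≥
α = 2/3, β = 0 ↦ 1/3  <
α = 2/3, β = 1/3 ↦ 2/3  <
α = 2/3, β = 2/3 ↦ 2/3  <
α = 2/3, β = 1 ↦ 1  ≥
α = 1, β = 0 ↦ 0  <
α = 1, β = 1/3 ↦ 1/3  <
α = 1, β = 2/3 ↦ 2/3  <
α = 1, β = 1 ↦ 1  ≥
So 4 of the 16 assignments meet the threshold.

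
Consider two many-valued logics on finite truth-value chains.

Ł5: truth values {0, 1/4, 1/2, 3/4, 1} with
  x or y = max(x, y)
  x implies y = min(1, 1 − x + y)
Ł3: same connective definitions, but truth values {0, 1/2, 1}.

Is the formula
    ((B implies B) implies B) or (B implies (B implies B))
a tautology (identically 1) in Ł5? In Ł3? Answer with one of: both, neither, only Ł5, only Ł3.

In Ł5: every assignment gives 1 — tautology.
In Ł3: every assignment gives 1 — tautology.

both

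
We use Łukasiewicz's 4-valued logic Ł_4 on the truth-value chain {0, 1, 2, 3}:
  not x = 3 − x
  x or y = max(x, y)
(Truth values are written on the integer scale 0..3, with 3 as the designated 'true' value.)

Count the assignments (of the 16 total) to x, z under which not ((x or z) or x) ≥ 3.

x = 0, z = 0 ↦ 3  ≥
x = 0, z = 1 ↦ 2  <
x = 0, z = 2 ↦ 1  <
x = 0, z = 3 ↦ 0  <
x = 1, z = 0 ↦ 2  <
x = 1, z = 1 ↦ 2  <
x = 1, z = 2 ↦ 1  <
x = 1, z = 3 ↦ 0  <
x = 2, z = 0 ↦ 1  <
x = 2, z = 1 ↦ 1  <
x = 2, z = 2 ↦ 1  <
x = 2, z = 3 ↦ 0  <
x = 3, z = 0 ↦ 0  <
x = 3, z = 1 ↦ 0  <
x = 3, z = 2 ↦ 0  <
x = 3, z = 3 ↦ 0  <
So 1 of the 16 assignments meets the threshold.

1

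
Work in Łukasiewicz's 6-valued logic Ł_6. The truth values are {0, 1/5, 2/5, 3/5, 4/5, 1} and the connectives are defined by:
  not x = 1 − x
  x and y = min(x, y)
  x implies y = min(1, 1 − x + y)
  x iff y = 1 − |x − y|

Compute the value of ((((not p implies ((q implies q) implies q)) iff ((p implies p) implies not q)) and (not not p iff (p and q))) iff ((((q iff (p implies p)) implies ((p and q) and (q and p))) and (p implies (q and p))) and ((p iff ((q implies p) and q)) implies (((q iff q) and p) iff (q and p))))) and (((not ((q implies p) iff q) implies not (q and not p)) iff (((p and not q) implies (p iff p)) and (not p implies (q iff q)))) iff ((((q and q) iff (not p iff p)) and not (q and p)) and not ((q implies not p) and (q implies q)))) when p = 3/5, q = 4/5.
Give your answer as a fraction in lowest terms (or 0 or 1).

2/5

not p = not 3/5 = 2/5
q implies q = 4/5 implies 4/5 = 1
(q implies q) implies q = 1 implies 4/5 = 4/5
not p implies ((q implies q) implies q) = 2/5 implies 4/5 = 1
p implies p = 3/5 implies 3/5 = 1
not q = not 4/5 = 1/5
(p implies p) implies not q = 1 implies 1/5 = 1/5
(not p implies ((q implies q) implies q)) iff ((p implies p) implies not q) = 1 iff 1/5 = 1/5
not p = not 3/5 = 2/5
not not p = not 2/5 = 3/5
p and q = 3/5 and 4/5 = 3/5
not not p iff (p and q) = 3/5 iff 3/5 = 1
((not p implies ((q implies q) implies q)) iff ((p implies p) implies not q)) and (not not p iff (p and q)) = 1/5 and 1 = 1/5
p implies p = 3/5 implies 3/5 = 1
q iff (p implies p) = 4/5 iff 1 = 4/5
p and q = 3/5 and 4/5 = 3/5
q and p = 4/5 and 3/5 = 3/5
(p and q) and (q and p) = 3/5 and 3/5 = 3/5
(q iff (p implies p)) implies ((p and q) and (q and p)) = 4/5 implies 3/5 = 4/5
q and p = 4/5 and 3/5 = 3/5
p implies (q and p) = 3/5 implies 3/5 = 1
((q iff (p implies p)) implies ((p and q) and (q and p))) and (p implies (q and p)) = 4/5 and 1 = 4/5
q implies p = 4/5 implies 3/5 = 4/5
(q implies p) and q = 4/5 and 4/5 = 4/5
p iff ((q implies p) and q) = 3/5 iff 4/5 = 4/5
q iff q = 4/5 iff 4/5 = 1
(q iff q) and p = 1 and 3/5 = 3/5
q and p = 4/5 and 3/5 = 3/5
((q iff q) and p) iff (q and p) = 3/5 iff 3/5 = 1
(p iff ((q implies p) and q)) implies (((q iff q) and p) iff (q and p)) = 4/5 implies 1 = 1
(((q iff (p implies p)) implies ((p and q) and (q and p))) and (p implies (q and p))) and ((p iff ((q implies p) and q)) implies (((q iff q) and p) iff (q and p))) = 4/5 and 1 = 4/5
(((not p implies ((q implies q) implies q)) iff ((p implies p) implies not q)) and (not not p iff (p and q))) iff ((((q iff (p implies p)) implies ((p and q) and (q and p))) and (p implies (q and p))) and ((p iff ((q implies p) and q)) implies (((q iff q) and p) iff (q and p)))) = 1/5 iff 4/5 = 2/5
q implies p = 4/5 implies 3/5 = 4/5
(q implies p) iff q = 4/5 iff 4/5 = 1
not ((q implies p) iff q) = not 1 = 0
not p = not 3/5 = 2/5
q and not p = 4/5 and 2/5 = 2/5
not (q and not p) = not 2/5 = 3/5
not ((q implies p) iff q) implies not (q and not p) = 0 implies 3/5 = 1
not q = not 4/5 = 1/5
p and not q = 3/5 and 1/5 = 1/5
p iff p = 3/5 iff 3/5 = 1
(p and not q) implies (p iff p) = 1/5 implies 1 = 1
not p = not 3/5 = 2/5
q iff q = 4/5 iff 4/5 = 1
not p implies (q iff q) = 2/5 implies 1 = 1
((p and not q) implies (p iff p)) and (not p implies (q iff q)) = 1 and 1 = 1
(not ((q implies p) iff q) implies not (q and not p)) iff (((p and not q) implies (p iff p)) and (not p implies (q iff q))) = 1 iff 1 = 1
q and q = 4/5 and 4/5 = 4/5
not p = not 3/5 = 2/5
not p iff p = 2/5 iff 3/5 = 4/5
(q and q) iff (not p iff p) = 4/5 iff 4/5 = 1
q and p = 4/5 and 3/5 = 3/5
not (q and p) = not 3/5 = 2/5
((q and q) iff (not p iff p)) and not (q and p) = 1 and 2/5 = 2/5
not p = not 3/5 = 2/5
q implies not p = 4/5 implies 2/5 = 3/5
q implies q = 4/5 implies 4/5 = 1
(q implies not p) and (q implies q) = 3/5 and 1 = 3/5
not ((q implies not p) and (q implies q)) = not 3/5 = 2/5
(((q and q) iff (not p iff p)) and not (q and p)) and not ((q implies not p) and (q implies q)) = 2/5 and 2/5 = 2/5
((not ((q implies p) iff q) implies not (q and not p)) iff (((p and not q) implies (p iff p)) and (not p implies (q iff q)))) iff ((((q and q) iff (not p iff p)) and not (q and p)) and not ((q implies not p) and (q implies q))) = 1 iff 2/5 = 2/5
((((not p implies ((q implies q) implies q)) iff ((p implies p) implies not q)) and (not not p iff (p and q))) iff ((((q iff (p implies p)) implies ((p and q) and (q and p))) and (p implies (q and p))) and ((p iff ((q implies p) and q)) implies (((q iff q) and p) iff (q and p))))) and (((not ((q implies p) iff q) implies not (q and not p)) iff (((p and not q) implies (p iff p)) and (not p implies (q iff q)))) iff ((((q and q) iff (not p iff p)) and not (q and p)) and not ((q implies not p) and (q implies q)))) = 2/5 and 2/5 = 2/5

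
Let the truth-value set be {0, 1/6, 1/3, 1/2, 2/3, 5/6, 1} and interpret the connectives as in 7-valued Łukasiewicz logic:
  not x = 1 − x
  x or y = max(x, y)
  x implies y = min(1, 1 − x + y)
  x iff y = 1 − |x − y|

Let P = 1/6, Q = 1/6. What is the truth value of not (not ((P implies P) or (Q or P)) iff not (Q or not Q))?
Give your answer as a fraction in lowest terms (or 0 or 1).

P implies P = 1/6 implies 1/6 = 1
Q or P = 1/6 or 1/6 = 1/6
(P implies P) or (Q or P) = 1 or 1/6 = 1
not ((P implies P) or (Q or P)) = not 1 = 0
not Q = not 1/6 = 5/6
Q or not Q = 1/6 or 5/6 = 5/6
not (Q or not Q) = not 5/6 = 1/6
not ((P implies P) or (Q or P)) iff not (Q or not Q) = 0 iff 1/6 = 5/6
not (not ((P implies P) or (Q or P)) iff not (Q or not Q)) = not 5/6 = 1/6

1/6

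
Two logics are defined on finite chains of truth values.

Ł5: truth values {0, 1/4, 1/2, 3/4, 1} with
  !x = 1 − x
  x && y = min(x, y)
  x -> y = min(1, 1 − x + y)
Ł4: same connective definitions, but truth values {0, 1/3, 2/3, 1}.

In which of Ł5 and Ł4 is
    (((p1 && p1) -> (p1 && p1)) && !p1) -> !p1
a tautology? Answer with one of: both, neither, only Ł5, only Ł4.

In Ł5: every assignment gives 1 — tautology.
In Ł4: every assignment gives 1 — tautology.

both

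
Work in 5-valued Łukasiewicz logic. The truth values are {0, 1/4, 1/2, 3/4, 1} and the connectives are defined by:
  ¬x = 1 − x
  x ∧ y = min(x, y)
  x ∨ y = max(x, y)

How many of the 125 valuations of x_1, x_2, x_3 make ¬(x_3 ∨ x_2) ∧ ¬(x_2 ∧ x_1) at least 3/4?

value 1: 5 assignments (counts)
value 3/4: 15 assignments (counts)
value 1/2: 25 assignments
value 1/4: 35 assignments
value 0: 45 assignments
So 20 of the 125 assignments meet the threshold.

20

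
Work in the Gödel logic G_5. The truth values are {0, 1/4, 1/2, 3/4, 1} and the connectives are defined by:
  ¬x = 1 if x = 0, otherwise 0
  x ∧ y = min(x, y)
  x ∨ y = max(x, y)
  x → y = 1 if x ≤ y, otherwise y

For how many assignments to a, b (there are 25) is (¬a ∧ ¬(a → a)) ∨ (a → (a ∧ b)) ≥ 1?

value 1: 15 assignments (counts)
value 3/4: 1 assignment
value 1/2: 2 assignments
value 1/4: 3 assignments
value 0: 4 assignments
So 15 of the 25 assignments meet the threshold.

15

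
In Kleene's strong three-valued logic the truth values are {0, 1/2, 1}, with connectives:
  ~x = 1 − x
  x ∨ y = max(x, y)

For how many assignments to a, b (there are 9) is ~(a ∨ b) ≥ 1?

a = 0, b = 0 ↦ 1  ≥
a = 0, b = 1/2 ↦ 1/2  <
a = 0, b = 1 ↦ 0  <
a = 1/2, b = 0 ↦ 1/2  <
a = 1/2, b = 1/2 ↦ 1/2  <
a = 1/2, b = 1 ↦ 0  <
a = 1, b = 0 ↦ 0  <
a = 1, b = 1/2 ↦ 0  <
a = 1, b = 1 ↦ 0  <
So 1 of the 9 assignments meets the threshold.

1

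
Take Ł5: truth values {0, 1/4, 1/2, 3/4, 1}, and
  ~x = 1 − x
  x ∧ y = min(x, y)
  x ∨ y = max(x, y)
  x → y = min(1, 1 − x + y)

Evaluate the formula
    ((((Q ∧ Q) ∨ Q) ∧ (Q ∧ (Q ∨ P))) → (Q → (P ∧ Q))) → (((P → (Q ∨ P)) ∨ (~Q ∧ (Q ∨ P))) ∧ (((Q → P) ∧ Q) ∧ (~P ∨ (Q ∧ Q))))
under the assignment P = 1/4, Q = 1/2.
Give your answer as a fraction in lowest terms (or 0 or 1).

Q ∧ Q = 1/2 ∧ 1/2 = 1/2
(Q ∧ Q) ∨ Q = 1/2 ∨ 1/2 = 1/2
Q ∨ P = 1/2 ∨ 1/4 = 1/2
Q ∧ (Q ∨ P) = 1/2 ∧ 1/2 = 1/2
((Q ∧ Q) ∨ Q) ∧ (Q ∧ (Q ∨ P)) = 1/2 ∧ 1/2 = 1/2
P ∧ Q = 1/4 ∧ 1/2 = 1/4
Q → (P ∧ Q) = 1/2 → 1/4 = 3/4
(((Q ∧ Q) ∨ Q) ∧ (Q ∧ (Q ∨ P))) → (Q → (P ∧ Q)) = 1/2 → 3/4 = 1
Q ∨ P = 1/2 ∨ 1/4 = 1/2
P → (Q ∨ P) = 1/4 → 1/2 = 1
~Q = ~1/2 = 1/2
Q ∨ P = 1/2 ∨ 1/4 = 1/2
~Q ∧ (Q ∨ P) = 1/2 ∧ 1/2 = 1/2
(P → (Q ∨ P)) ∨ (~Q ∧ (Q ∨ P)) = 1 ∨ 1/2 = 1
Q → P = 1/2 → 1/4 = 3/4
(Q → P) ∧ Q = 3/4 ∧ 1/2 = 1/2
~P = ~1/4 = 3/4
Q ∧ Q = 1/2 ∧ 1/2 = 1/2
~P ∨ (Q ∧ Q) = 3/4 ∨ 1/2 = 3/4
((Q → P) ∧ Q) ∧ (~P ∨ (Q ∧ Q)) = 1/2 ∧ 3/4 = 1/2
((P → (Q ∨ P)) ∨ (~Q ∧ (Q ∨ P))) ∧ (((Q → P) ∧ Q) ∧ (~P ∨ (Q ∧ Q))) = 1 ∧ 1/2 = 1/2
((((Q ∧ Q) ∨ Q) ∧ (Q ∧ (Q ∨ P))) → (Q → (P ∧ Q))) → (((P → (Q ∨ P)) ∨ (~Q ∧ (Q ∨ P))) ∧ (((Q → P) ∧ Q) ∧ (~P ∨ (Q ∧ Q)))) = 1 → 1/2 = 1/2

1/2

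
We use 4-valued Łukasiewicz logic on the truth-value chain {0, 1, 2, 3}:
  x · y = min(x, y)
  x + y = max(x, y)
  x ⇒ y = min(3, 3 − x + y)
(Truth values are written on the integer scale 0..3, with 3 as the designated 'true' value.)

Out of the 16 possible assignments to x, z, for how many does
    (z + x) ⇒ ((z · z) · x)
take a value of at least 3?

4

x = 0, z = 0 ↦ 3  ≥
x = 0, z = 1 ↦ 2  <
x = 0, z = 2 ↦ 1  <
x = 0, z = 3 ↦ 0  <
x = 1, z = 0 ↦ 2  <
x = 1, z = 1 ↦ 3  ≥
x = 1, z = 2 ↦ 2  <
x = 1, z = 3 ↦ 1  <
x = 2, z = 0 ↦ 1  <
x = 2, z = 1 ↦ 2  <
x = 2, z = 2 ↦ 3  ≥
x = 2, z = 3 ↦ 2  <
x = 3, z = 0 ↦ 0  <
x = 3, z = 1 ↦ 1  <
x = 3, z = 2 ↦ 2  <
x = 3, z = 3 ↦ 3  ≥
So 4 of the 16 assignments meet the threshold.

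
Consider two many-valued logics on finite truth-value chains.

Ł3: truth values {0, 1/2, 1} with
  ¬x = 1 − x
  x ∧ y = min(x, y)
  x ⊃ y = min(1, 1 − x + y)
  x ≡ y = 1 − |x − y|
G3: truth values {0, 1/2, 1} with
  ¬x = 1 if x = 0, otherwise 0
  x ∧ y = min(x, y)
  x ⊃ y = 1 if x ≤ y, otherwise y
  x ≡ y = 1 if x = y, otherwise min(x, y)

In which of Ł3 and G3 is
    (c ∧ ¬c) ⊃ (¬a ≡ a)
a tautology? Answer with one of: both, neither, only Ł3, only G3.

only G3

In Ł3: at a = 0, c = 1/2 the value is 1/2 — not a tautology.
In G3: every assignment gives 1 — tautology.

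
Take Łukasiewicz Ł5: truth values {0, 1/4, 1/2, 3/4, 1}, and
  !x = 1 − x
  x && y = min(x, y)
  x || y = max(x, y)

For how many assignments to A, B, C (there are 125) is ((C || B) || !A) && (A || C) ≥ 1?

value 1: 29 assignments (counts)
value 3/4: 33 assignments
value 1/2: 35 assignments
value 1/4: 22 assignments
value 0: 6 assignments
So 29 of the 125 assignments meet the threshold.

29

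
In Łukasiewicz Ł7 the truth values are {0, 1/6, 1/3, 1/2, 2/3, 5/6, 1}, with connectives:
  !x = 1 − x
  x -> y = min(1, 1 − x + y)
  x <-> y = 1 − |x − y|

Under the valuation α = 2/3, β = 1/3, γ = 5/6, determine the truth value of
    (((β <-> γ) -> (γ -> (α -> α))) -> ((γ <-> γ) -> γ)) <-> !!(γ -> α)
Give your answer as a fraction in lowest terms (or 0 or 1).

1

β <-> γ = 1/3 <-> 5/6 = 1/2
α -> α = 2/3 -> 2/3 = 1
γ -> (α -> α) = 5/6 -> 1 = 1
(β <-> γ) -> (γ -> (α -> α)) = 1/2 -> 1 = 1
γ <-> γ = 5/6 <-> 5/6 = 1
(γ <-> γ) -> γ = 1 -> 5/6 = 5/6
((β <-> γ) -> (γ -> (α -> α))) -> ((γ <-> γ) -> γ) = 1 -> 5/6 = 5/6
γ -> α = 5/6 -> 2/3 = 5/6
!(γ -> α) = !5/6 = 1/6
!!(γ -> α) = !1/6 = 5/6
(((β <-> γ) -> (γ -> (α -> α))) -> ((γ <-> γ) -> γ)) <-> !!(γ -> α) = 5/6 <-> 5/6 = 1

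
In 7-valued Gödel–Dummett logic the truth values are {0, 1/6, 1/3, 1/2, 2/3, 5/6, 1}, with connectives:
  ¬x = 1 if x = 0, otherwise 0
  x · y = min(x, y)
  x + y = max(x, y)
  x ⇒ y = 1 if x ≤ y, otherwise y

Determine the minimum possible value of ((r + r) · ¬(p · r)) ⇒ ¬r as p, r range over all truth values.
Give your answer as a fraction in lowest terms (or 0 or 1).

0

Take p = 0, r = 1/6:
r + r = 1/6 + 1/6 = 1/6
p · r = 0 · 1/6 = 0
¬(p · r) = ¬0 = 1
(r + r) · ¬(p · r) = 1/6 · 1 = 1/6
¬r = ¬1/6 = 0
((r + r) · ¬(p · r)) ⇒ ¬r = 1/6 ⇒ 0 = 0
No assignment yields a value below 0, so this is the minimum.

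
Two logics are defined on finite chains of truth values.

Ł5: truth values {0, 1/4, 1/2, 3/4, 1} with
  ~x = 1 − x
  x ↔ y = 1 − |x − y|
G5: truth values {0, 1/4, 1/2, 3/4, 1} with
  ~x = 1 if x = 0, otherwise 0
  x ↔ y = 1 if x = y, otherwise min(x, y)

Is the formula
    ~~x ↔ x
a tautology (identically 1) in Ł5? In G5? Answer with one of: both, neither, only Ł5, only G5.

only Ł5

In Ł5: every assignment gives 1 — tautology.
In G5: at x = 1/4 the value is 1/4 — not a tautology.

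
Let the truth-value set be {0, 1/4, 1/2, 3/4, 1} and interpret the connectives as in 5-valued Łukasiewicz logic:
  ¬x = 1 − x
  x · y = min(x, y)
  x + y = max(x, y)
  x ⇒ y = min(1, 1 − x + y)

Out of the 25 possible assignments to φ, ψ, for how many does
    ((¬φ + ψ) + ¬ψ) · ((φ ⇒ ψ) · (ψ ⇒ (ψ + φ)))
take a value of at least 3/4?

17

value 1: 9 assignments (counts)
value 3/4: 8 assignments (counts)
value 1/2: 5 assignments
value 1/4: 2 assignments
value 0: 1 assignment
So 17 of the 25 assignments meet the threshold.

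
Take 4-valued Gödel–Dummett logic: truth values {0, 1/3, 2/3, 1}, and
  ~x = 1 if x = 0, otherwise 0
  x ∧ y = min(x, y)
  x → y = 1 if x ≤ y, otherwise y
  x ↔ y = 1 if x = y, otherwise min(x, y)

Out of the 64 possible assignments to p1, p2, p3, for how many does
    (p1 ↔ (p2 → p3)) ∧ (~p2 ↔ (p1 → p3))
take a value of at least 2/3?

4

value 1: 1 assignment (counts)
value 2/3: 3 assignments (counts)
value 1/3: 5 assignments
value 0: 55 assignments
So 4 of the 64 assignments meet the threshold.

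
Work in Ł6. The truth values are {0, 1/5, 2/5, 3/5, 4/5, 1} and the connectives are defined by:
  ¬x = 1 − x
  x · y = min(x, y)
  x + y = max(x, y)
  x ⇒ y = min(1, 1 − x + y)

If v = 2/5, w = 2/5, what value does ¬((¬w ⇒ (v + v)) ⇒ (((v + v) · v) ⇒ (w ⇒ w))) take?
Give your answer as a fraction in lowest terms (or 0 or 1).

0

¬w = ¬2/5 = 3/5
v + v = 2/5 + 2/5 = 2/5
¬w ⇒ (v + v) = 3/5 ⇒ 2/5 = 4/5
v + v = 2/5 + 2/5 = 2/5
(v + v) · v = 2/5 · 2/5 = 2/5
w ⇒ w = 2/5 ⇒ 2/5 = 1
((v + v) · v) ⇒ (w ⇒ w) = 2/5 ⇒ 1 = 1
(¬w ⇒ (v + v)) ⇒ (((v + v) · v) ⇒ (w ⇒ w)) = 4/5 ⇒ 1 = 1
¬((¬w ⇒ (v + v)) ⇒ (((v + v) · v) ⇒ (w ⇒ w))) = ¬1 = 0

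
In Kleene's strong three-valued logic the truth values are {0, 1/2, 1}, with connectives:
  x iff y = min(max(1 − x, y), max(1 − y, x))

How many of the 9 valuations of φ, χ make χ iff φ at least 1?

2

φ = 0, χ = 0 ↦ 1  ≥
φ = 0, χ = 1/2 ↦ 1/2  <
φ = 0, χ = 1 ↦ 0  <
φ = 1/2, χ = 0 ↦ 1/2  <
φ = 1/2, χ = 1/2 ↦ 1/2  <
φ = 1/2, χ = 1 ↦ 1/2  <
φ = 1, χ = 0 ↦ 0  <
φ = 1, χ = 1/2 ↦ 1/2  <
φ = 1, χ = 1 ↦ 1  ≥
So 2 of the 9 assignments meet the threshold.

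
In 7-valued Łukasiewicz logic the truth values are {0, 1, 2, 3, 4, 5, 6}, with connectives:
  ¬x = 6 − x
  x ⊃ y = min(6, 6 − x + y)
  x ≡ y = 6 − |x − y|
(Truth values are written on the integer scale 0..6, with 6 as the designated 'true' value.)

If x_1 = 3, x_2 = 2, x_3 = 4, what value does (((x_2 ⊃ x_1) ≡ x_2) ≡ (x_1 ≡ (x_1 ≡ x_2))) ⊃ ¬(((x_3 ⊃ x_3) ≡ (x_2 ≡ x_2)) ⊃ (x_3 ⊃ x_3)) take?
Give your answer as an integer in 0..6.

x_2 ⊃ x_1 = 2 ⊃ 3 = 6
(x_2 ⊃ x_1) ≡ x_2 = 6 ≡ 2 = 2
x_1 ≡ x_2 = 3 ≡ 2 = 5
x_1 ≡ (x_1 ≡ x_2) = 3 ≡ 5 = 4
((x_2 ⊃ x_1) ≡ x_2) ≡ (x_1 ≡ (x_1 ≡ x_2)) = 2 ≡ 4 = 4
x_3 ⊃ x_3 = 4 ⊃ 4 = 6
x_2 ≡ x_2 = 2 ≡ 2 = 6
(x_3 ⊃ x_3) ≡ (x_2 ≡ x_2) = 6 ≡ 6 = 6
x_3 ⊃ x_3 = 4 ⊃ 4 = 6
((x_3 ⊃ x_3) ≡ (x_2 ≡ x_2)) ⊃ (x_3 ⊃ x_3) = 6 ⊃ 6 = 6
¬(((x_3 ⊃ x_3) ≡ (x_2 ≡ x_2)) ⊃ (x_3 ⊃ x_3)) = ¬6 = 0
(((x_2 ⊃ x_1) ≡ x_2) ≡ (x_1 ≡ (x_1 ≡ x_2))) ⊃ ¬(((x_3 ⊃ x_3) ≡ (x_2 ≡ x_2)) ⊃ (x_3 ⊃ x_3)) = 4 ⊃ 0 = 2

2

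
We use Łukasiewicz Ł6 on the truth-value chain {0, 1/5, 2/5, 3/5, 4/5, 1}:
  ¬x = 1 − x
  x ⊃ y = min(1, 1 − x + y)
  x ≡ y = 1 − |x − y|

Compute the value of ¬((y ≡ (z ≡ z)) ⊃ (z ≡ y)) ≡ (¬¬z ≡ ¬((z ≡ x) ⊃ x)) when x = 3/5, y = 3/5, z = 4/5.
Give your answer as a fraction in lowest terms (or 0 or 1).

3/5

z ≡ z = 4/5 ≡ 4/5 = 1
y ≡ (z ≡ z) = 3/5 ≡ 1 = 3/5
z ≡ y = 4/5 ≡ 3/5 = 4/5
(y ≡ (z ≡ z)) ⊃ (z ≡ y) = 3/5 ⊃ 4/5 = 1
¬((y ≡ (z ≡ z)) ⊃ (z ≡ y)) = ¬1 = 0
¬z = ¬4/5 = 1/5
¬¬z = ¬1/5 = 4/5
z ≡ x = 4/5 ≡ 3/5 = 4/5
(z ≡ x) ⊃ x = 4/5 ⊃ 3/5 = 4/5
¬((z ≡ x) ⊃ x) = ¬4/5 = 1/5
¬¬z ≡ ¬((z ≡ x) ⊃ x) = 4/5 ≡ 1/5 = 2/5
¬((y ≡ (z ≡ z)) ⊃ (z ≡ y)) ≡ (¬¬z ≡ ¬((z ≡ x) ⊃ x)) = 0 ≡ 2/5 = 3/5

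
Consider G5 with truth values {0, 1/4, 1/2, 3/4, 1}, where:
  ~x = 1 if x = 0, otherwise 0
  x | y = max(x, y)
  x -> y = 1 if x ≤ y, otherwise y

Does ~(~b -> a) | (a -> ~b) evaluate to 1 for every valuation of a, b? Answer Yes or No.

Counterexample: take a = 1/4, b = 1/4.
~b = ~1/4 = 0
~b -> a = 0 -> 1/4 = 1
~(~b -> a) = ~1 = 0
a -> ~b = 1/4 -> 0 = 0
~(~b -> a) | (a -> ~b) = 0 | 0 = 0
This gives 0 ≠ 1.

No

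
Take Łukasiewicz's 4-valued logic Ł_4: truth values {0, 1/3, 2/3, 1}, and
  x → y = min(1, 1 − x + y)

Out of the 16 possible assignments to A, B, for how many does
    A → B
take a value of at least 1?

A = 0, B = 0 ↦ 1  ≥
A = 0, B = 1/3 ↦ 1  ≥
A = 0, B = 2/3 ↦ 1  ≥
A = 0, B = 1 ↦ 1  ≥
A = 1/3, B = 0 ↦ 2/3  <
A = 1/3, B = 1/3 ↦ 1  ≥
A = 1/3, B = 2/3 ↦ 1  ≥
A = 1/3, B = 1 ↦ 1  ≥
A = 2/3, B = 0 ↦ 1/3  <
A = 2/3, B = 1/3 ↦ 2/3  <
A = 2/3, B = 2/3 ↦ 1  ≥
A = 2/3, B = 1 ↦ 1  ≥
A = 1, B = 0 ↦ 0  <
A = 1, B = 1/3 ↦ 1/3  <
A = 1, B = 2/3 ↦ 2/3  <
A = 1, B = 1 ↦ 1  ≥
So 10 of the 16 assignments meet the threshold.

10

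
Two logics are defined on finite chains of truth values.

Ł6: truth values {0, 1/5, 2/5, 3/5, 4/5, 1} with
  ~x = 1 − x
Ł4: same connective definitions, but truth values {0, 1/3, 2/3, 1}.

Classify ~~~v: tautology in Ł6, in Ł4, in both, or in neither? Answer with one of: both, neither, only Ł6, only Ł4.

In Ł6: at v = 1/5 the value is 4/5 — not a tautology.
In Ł4: at v = 1/3 the value is 2/3 — not a tautology.

neither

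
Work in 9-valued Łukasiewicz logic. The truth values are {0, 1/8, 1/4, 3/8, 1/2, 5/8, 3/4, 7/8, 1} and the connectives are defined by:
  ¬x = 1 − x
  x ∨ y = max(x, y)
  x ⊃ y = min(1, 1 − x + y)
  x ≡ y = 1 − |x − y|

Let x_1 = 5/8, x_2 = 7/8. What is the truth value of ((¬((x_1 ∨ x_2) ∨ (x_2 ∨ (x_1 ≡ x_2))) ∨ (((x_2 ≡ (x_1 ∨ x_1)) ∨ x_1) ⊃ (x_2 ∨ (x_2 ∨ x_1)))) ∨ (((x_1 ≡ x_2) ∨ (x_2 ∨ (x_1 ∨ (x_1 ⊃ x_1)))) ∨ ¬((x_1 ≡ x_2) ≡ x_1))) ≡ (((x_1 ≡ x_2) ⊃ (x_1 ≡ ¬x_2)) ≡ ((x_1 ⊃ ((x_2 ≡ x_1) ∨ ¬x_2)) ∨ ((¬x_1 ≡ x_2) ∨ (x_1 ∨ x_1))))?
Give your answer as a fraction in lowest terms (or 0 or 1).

x_1 ∨ x_2 = 5/8 ∨ 7/8 = 7/8
x_1 ≡ x_2 = 5/8 ≡ 7/8 = 3/4
x_2 ∨ (x_1 ≡ x_2) = 7/8 ∨ 3/4 = 7/8
(x_1 ∨ x_2) ∨ (x_2 ∨ (x_1 ≡ x_2)) = 7/8 ∨ 7/8 = 7/8
¬((x_1 ∨ x_2) ∨ (x_2 ∨ (x_1 ≡ x_2))) = ¬7/8 = 1/8
x_1 ∨ x_1 = 5/8 ∨ 5/8 = 5/8
x_2 ≡ (x_1 ∨ x_1) = 7/8 ≡ 5/8 = 3/4
(x_2 ≡ (x_1 ∨ x_1)) ∨ x_1 = 3/4 ∨ 5/8 = 3/4
x_2 ∨ x_1 = 7/8 ∨ 5/8 = 7/8
x_2 ∨ (x_2 ∨ x_1) = 7/8 ∨ 7/8 = 7/8
((x_2 ≡ (x_1 ∨ x_1)) ∨ x_1) ⊃ (x_2 ∨ (x_2 ∨ x_1)) = 3/4 ⊃ 7/8 = 1
¬((x_1 ∨ x_2) ∨ (x_2 ∨ (x_1 ≡ x_2))) ∨ (((x_2 ≡ (x_1 ∨ x_1)) ∨ x_1) ⊃ (x_2 ∨ (x_2 ∨ x_1))) = 1/8 ∨ 1 = 1
x_1 ≡ x_2 = 5/8 ≡ 7/8 = 3/4
x_1 ⊃ x_1 = 5/8 ⊃ 5/8 = 1
x_1 ∨ (x_1 ⊃ x_1) = 5/8 ∨ 1 = 1
x_2 ∨ (x_1 ∨ (x_1 ⊃ x_1)) = 7/8 ∨ 1 = 1
(x_1 ≡ x_2) ∨ (x_2 ∨ (x_1 ∨ (x_1 ⊃ x_1))) = 3/4 ∨ 1 = 1
x_1 ≡ x_2 = 5/8 ≡ 7/8 = 3/4
(x_1 ≡ x_2) ≡ x_1 = 3/4 ≡ 5/8 = 7/8
¬((x_1 ≡ x_2) ≡ x_1) = ¬7/8 = 1/8
((x_1 ≡ x_2) ∨ (x_2 ∨ (x_1 ∨ (x_1 ⊃ x_1)))) ∨ ¬((x_1 ≡ x_2) ≡ x_1) = 1 ∨ 1/8 = 1
(¬((x_1 ∨ x_2) ∨ (x_2 ∨ (x_1 ≡ x_2))) ∨ (((x_2 ≡ (x_1 ∨ x_1)) ∨ x_1) ⊃ (x_2 ∨ (x_2 ∨ x_1)))) ∨ (((x_1 ≡ x_2) ∨ (x_2 ∨ (x_1 ∨ (x_1 ⊃ x_1)))) ∨ ¬((x_1 ≡ x_2) ≡ x_1)) = 1 ∨ 1 = 1
x_1 ≡ x_2 = 5/8 ≡ 7/8 = 3/4
¬x_2 = ¬7/8 = 1/8
x_1 ≡ ¬x_2 = 5/8 ≡ 1/8 = 1/2
(x_1 ≡ x_2) ⊃ (x_1 ≡ ¬x_2) = 3/4 ⊃ 1/2 = 3/4
x_2 ≡ x_1 = 7/8 ≡ 5/8 = 3/4
¬x_2 = ¬7/8 = 1/8
(x_2 ≡ x_1) ∨ ¬x_2 = 3/4 ∨ 1/8 = 3/4
x_1 ⊃ ((x_2 ≡ x_1) ∨ ¬x_2) = 5/8 ⊃ 3/4 = 1
¬x_1 = ¬5/8 = 3/8
¬x_1 ≡ x_2 = 3/8 ≡ 7/8 = 1/2
x_1 ∨ x_1 = 5/8 ∨ 5/8 = 5/8
(¬x_1 ≡ x_2) ∨ (x_1 ∨ x_1) = 1/2 ∨ 5/8 = 5/8
(x_1 ⊃ ((x_2 ≡ x_1) ∨ ¬x_2)) ∨ ((¬x_1 ≡ x_2) ∨ (x_1 ∨ x_1)) = 1 ∨ 5/8 = 1
((x_1 ≡ x_2) ⊃ (x_1 ≡ ¬x_2)) ≡ ((x_1 ⊃ ((x_2 ≡ x_1) ∨ ¬x_2)) ∨ ((¬x_1 ≡ x_2) ∨ (x_1 ∨ x_1))) = 3/4 ≡ 1 = 3/4
((¬((x_1 ∨ x_2) ∨ (x_2 ∨ (x_1 ≡ x_2))) ∨ (((x_2 ≡ (x_1 ∨ x_1)) ∨ x_1) ⊃ (x_2 ∨ (x_2 ∨ x_1)))) ∨ (((x_1 ≡ x_2) ∨ (x_2 ∨ (x_1 ∨ (x_1 ⊃ x_1)))) ∨ ¬((x_1 ≡ x_2) ≡ x_1))) ≡ (((x_1 ≡ x_2) ⊃ (x_1 ≡ ¬x_2)) ≡ ((x_1 ⊃ ((x_2 ≡ x_1) ∨ ¬x_2)) ∨ ((¬x_1 ≡ x_2) ∨ (x_1 ∨ x_1)))) = 1 ≡ 3/4 = 3/4

3/4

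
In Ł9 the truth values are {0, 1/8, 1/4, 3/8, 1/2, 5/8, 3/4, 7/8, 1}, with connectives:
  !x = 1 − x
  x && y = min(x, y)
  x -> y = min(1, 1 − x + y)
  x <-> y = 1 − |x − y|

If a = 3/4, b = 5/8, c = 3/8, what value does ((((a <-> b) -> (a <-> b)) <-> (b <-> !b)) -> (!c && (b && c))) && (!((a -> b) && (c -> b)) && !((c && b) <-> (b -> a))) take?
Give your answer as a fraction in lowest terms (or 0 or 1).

1/8

a <-> b = 3/4 <-> 5/8 = 7/8
a <-> b = 3/4 <-> 5/8 = 7/8
(a <-> b) -> (a <-> b) = 7/8 -> 7/8 = 1
!b = !5/8 = 3/8
b <-> !b = 5/8 <-> 3/8 = 3/4
((a <-> b) -> (a <-> b)) <-> (b <-> !b) = 1 <-> 3/4 = 3/4
!c = !3/8 = 5/8
b && c = 5/8 && 3/8 = 3/8
!c && (b && c) = 5/8 && 3/8 = 3/8
(((a <-> b) -> (a <-> b)) <-> (b <-> !b)) -> (!c && (b && c)) = 3/4 -> 3/8 = 5/8
a -> b = 3/4 -> 5/8 = 7/8
c -> b = 3/8 -> 5/8 = 1
(a -> b) && (c -> b) = 7/8 && 1 = 7/8
!((a -> b) && (c -> b)) = !7/8 = 1/8
c && b = 3/8 && 5/8 = 3/8
b -> a = 5/8 -> 3/4 = 1
(c && b) <-> (b -> a) = 3/8 <-> 1 = 3/8
!((c && b) <-> (b -> a)) = !3/8 = 5/8
!((a -> b) && (c -> b)) && !((c && b) <-> (b -> a)) = 1/8 && 5/8 = 1/8
((((a <-> b) -> (a <-> b)) <-> (b <-> !b)) -> (!c && (b && c))) && (!((a -> b) && (c -> b)) && !((c && b) <-> (b -> a))) = 5/8 && 1/8 = 1/8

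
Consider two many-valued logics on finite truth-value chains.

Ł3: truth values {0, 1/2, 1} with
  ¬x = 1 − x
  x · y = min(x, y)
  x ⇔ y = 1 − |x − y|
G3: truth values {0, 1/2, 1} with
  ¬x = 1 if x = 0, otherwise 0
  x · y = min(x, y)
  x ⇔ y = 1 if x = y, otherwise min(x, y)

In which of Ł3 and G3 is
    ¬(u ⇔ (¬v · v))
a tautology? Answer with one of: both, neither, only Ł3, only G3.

neither

In Ł3: at u = 0, v = 0 the value is 0 — not a tautology.
In G3: at u = 0, v = 0 the value is 0 — not a tautology.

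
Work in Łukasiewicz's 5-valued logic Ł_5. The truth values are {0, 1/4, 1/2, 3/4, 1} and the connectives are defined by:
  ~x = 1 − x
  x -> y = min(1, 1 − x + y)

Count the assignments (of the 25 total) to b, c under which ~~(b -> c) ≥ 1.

15

value 1: 15 assignments (counts)
value 3/4: 4 assignments
value 1/2: 3 assignments
value 1/4: 2 assignments
value 0: 1 assignment
So 15 of the 25 assignments meet the threshold.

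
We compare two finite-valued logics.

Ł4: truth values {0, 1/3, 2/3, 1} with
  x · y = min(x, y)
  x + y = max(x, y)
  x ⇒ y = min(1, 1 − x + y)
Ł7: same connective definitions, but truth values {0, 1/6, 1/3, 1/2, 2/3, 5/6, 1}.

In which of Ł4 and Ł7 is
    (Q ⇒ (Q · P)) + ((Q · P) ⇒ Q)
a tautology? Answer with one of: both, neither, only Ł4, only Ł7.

In Ł4: every assignment gives 1 — tautology.
In Ł7: every assignment gives 1 — tautology.

both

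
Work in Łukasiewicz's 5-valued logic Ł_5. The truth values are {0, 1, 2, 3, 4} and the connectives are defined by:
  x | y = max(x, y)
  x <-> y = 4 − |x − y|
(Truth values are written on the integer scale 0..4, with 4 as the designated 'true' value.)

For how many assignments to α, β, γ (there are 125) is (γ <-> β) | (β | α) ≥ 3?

104

value 4: 61 assignments (counts)
value 3: 43 assignments (counts)
value 2: 15 assignments
value 1: 5 assignments
value 0: 1 assignment
So 104 of the 125 assignments meet the threshold.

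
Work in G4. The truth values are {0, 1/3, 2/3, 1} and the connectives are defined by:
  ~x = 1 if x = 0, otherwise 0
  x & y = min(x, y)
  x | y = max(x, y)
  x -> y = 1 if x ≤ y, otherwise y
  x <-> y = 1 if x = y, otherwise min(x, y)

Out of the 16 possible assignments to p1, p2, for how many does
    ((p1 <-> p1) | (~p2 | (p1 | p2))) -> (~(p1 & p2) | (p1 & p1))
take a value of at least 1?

10

p1 = 0, p2 = 0 ↦ 1  ≥
p1 = 0, p2 = 1/3 ↦ 1  ≥
p1 = 0, p2 = 2/3 ↦ 1  ≥
p1 = 0, p2 = 1 ↦ 1  ≥
p1 = 1/3, p2 = 0 ↦ 1  ≥
p1 = 1/3, p2 = 1/3 ↦ 1/3  <
p1 = 1/3, p2 = 2/3 ↦ 1/3  <
p1 = 1/3, p2 = 1 ↦ 1/3  <
p1 = 2/3, p2 = 0 ↦ 1  ≥
p1 = 2/3, p2 = 1/3 ↦ 2/3  <
p1 = 2/3, p2 = 2/3 ↦ 2/3  <
p1 = 2/3, p2 = 1 ↦ 2/3  <
p1 = 1, p2 = 0 ↦ 1  ≥
p1 = 1, p2 = 1/3 ↦ 1  ≥
p1 = 1, p2 = 2/3 ↦ 1  ≥
p1 = 1, p2 = 1 ↦ 1  ≥
So 10 of the 16 assignments meet the threshold.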